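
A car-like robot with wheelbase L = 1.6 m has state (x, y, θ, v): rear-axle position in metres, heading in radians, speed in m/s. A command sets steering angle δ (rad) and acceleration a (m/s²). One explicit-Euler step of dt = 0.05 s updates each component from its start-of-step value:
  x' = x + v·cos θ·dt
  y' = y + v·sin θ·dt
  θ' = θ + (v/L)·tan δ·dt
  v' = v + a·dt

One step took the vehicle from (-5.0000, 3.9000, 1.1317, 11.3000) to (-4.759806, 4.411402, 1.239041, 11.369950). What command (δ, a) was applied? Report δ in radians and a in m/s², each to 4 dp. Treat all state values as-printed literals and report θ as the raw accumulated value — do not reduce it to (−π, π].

δ = 0.2951, a = 1.3990

a = (v'−v)/dt = (0.069950)/0.05 = 1.3990
Δθ = θ'−θ = 0.107341;  (v·dt/L) = 11.3000·0.05/1.6 = 0.353125
tan δ = Δθ·L/(v·dt) = 0.303975  →  δ = 0.2951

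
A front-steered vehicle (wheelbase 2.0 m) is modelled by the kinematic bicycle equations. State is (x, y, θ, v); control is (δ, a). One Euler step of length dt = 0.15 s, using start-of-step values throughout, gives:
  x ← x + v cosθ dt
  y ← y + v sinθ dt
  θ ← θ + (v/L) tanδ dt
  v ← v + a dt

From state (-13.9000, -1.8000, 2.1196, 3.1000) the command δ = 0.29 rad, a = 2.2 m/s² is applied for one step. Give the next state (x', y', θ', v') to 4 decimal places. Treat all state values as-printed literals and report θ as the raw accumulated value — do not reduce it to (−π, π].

(-14.1426, -1.4033, 2.1890, 3.4300)

x' = -13.9000 + 3.1000·cos(2.1196)·0.15 = -14.1426
y' = -1.8000 + 3.1000·sin(2.1196)·0.15 = -1.4033
θ' = 2.1196 + (3.1000/2.0)·tan(0.29)·0.15 = 2.1890
v' = 3.1000 + 2.2000·0.15 = 3.4300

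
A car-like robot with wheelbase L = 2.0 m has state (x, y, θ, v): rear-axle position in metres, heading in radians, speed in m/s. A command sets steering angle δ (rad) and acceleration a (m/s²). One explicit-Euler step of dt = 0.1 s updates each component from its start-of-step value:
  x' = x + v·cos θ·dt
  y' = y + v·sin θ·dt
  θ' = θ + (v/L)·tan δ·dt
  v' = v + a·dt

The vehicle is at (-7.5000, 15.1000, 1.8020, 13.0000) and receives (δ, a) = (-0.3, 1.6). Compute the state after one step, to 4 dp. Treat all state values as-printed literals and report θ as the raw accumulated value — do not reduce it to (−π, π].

(-7.7979, 16.3654, 1.6009, 13.1600)

x' = -7.5000 + 13.0000·cos(1.8020)·0.1 = -7.7979
y' = 15.1000 + 13.0000·sin(1.8020)·0.1 = 16.3654
θ' = 1.8020 + (13.0000/2.0)·tan(-0.3)·0.1 = 1.6009
v' = 13.0000 + 1.6000·0.1 = 13.1600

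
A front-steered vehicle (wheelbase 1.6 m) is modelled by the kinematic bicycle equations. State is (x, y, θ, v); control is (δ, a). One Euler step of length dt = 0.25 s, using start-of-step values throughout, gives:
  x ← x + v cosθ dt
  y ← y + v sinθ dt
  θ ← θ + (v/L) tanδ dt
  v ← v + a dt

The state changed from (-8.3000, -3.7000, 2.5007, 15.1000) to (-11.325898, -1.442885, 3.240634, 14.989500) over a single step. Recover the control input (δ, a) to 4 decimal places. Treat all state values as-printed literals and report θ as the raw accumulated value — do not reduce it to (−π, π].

δ = 0.3039, a = -0.4420

a = (v'−v)/dt = (-0.110500)/0.25 = -0.4420
Δθ = θ'−θ = 0.739934;  (v·dt/L) = 15.1000·0.25/1.6 = 2.359375
tan δ = Δθ·L/(v·dt) = 0.313614  →  δ = 0.3039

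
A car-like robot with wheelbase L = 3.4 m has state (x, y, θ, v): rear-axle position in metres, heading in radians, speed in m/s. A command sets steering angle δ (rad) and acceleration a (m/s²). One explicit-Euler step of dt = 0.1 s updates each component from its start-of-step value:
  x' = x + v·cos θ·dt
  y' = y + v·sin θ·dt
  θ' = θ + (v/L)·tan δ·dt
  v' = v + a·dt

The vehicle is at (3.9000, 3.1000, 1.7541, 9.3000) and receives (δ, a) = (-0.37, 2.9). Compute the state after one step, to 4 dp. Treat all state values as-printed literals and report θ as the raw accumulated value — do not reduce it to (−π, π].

x' = 3.9000 + 9.3000·cos(1.7541)·0.1 = 3.7305
y' = 3.1000 + 9.3000·sin(1.7541)·0.1 = 4.0144
θ' = 1.7541 + (9.3000/3.4)·tan(-0.37)·0.1 = 1.6480
v' = 9.3000 + 2.9000·0.1 = 9.5900

(3.7305, 4.0144, 1.6480, 9.5900)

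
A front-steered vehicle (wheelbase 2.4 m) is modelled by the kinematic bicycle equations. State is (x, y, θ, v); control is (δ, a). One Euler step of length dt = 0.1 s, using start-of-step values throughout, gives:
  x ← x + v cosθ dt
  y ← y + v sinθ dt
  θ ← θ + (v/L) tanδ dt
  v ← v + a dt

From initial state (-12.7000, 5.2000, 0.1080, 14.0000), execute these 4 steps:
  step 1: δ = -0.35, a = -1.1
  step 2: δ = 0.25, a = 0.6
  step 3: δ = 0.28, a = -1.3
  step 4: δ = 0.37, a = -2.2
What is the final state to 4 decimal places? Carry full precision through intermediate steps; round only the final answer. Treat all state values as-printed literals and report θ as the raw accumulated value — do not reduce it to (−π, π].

(-7.1814, 5.5532, 0.4333, 13.6000)

after step 1 (δ=-0.35, a=-1.1): (-11.308157, 5.350906, -0.104933, 13.890000)
after step 2 (δ=0.25, a=0.6): (-9.926797, 5.205421, 0.042846, 13.950000)
after step 3 (δ=0.28, a=-1.3): (-8.533077, 5.265173, 0.209987, 13.820000)
after step 4 (δ=0.37, a=-2.2): (-7.181435, 5.553247, 0.433331, 13.600000)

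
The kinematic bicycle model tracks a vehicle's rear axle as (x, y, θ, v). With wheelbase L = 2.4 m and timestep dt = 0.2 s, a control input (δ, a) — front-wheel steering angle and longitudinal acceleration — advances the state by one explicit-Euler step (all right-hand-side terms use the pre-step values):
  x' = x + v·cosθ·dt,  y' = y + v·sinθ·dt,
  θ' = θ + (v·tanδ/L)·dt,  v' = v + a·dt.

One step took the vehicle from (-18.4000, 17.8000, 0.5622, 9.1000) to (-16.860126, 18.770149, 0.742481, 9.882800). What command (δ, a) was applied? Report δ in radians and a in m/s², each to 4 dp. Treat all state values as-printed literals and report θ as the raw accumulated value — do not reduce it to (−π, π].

δ = 0.2334, a = 3.9140

a = (v'−v)/dt = (0.782800)/0.2 = 3.9140
Δθ = θ'−θ = 0.180281;  (v·dt/L) = 9.1000·0.2/2.4 = 0.758333
tan δ = Δθ·L/(v·dt) = 0.237733  →  δ = 0.2334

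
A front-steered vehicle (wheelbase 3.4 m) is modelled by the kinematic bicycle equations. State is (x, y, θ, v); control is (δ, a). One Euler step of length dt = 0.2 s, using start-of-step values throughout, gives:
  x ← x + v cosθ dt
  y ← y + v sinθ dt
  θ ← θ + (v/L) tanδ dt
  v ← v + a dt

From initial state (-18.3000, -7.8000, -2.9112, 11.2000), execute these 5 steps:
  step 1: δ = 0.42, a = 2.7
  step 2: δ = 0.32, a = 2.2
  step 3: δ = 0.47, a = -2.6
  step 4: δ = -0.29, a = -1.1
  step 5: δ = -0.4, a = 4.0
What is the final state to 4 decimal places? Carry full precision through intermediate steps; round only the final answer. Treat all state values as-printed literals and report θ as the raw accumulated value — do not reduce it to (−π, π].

after step 1 (δ=0.42, a=2.7): (-20.480812, -8.311526, -2.616987, 11.740000)
after step 2 (δ=0.32, a=2.2): (-22.513057, -9.487572, -2.388134, 12.180000)
after step 3 (δ=0.47, a=-2.6): (-24.289697, -11.154199, -2.024191, 11.660000)
after step 4 (δ=-0.29, a=-1.1): (-25.311160, -13.250586, -2.228867, 11.440000)
after step 5 (δ=-0.4, a=4.0): (-26.710482, -15.060791, -2.513382, 12.240000)

(-26.7105, -15.0608, -2.5134, 12.2400)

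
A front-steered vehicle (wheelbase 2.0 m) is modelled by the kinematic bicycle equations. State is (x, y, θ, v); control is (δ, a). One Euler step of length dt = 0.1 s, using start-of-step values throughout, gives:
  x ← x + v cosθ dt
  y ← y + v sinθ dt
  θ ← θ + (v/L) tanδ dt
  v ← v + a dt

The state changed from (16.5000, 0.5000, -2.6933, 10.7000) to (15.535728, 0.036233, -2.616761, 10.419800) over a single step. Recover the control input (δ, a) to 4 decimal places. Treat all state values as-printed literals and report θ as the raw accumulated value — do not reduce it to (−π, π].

a = (v'−v)/dt = (-0.280200)/0.1 = -2.8020
Δθ = θ'−θ = 0.076539;  (v·dt/L) = 10.7000·0.1/2.0 = 0.535000
tan δ = Δθ·L/(v·dt) = 0.143064  →  δ = 0.1421

δ = 0.1421, a = -2.8020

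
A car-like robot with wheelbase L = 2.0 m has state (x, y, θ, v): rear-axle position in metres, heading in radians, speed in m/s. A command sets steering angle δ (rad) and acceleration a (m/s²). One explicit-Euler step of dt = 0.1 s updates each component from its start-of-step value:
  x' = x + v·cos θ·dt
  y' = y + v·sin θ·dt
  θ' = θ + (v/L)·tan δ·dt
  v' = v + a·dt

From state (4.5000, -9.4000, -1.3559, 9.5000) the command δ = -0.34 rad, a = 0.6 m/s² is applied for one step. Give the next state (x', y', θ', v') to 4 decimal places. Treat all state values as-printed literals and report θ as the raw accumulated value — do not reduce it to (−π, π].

(4.7026, -10.3281, -1.5239, 9.5600)

x' = 4.5000 + 9.5000·cos(-1.3559)·0.1 = 4.7026
y' = -9.4000 + 9.5000·sin(-1.3559)·0.1 = -10.3281
θ' = -1.3559 + (9.5000/2.0)·tan(-0.34)·0.1 = -1.5239
v' = 9.5000 + 0.6000·0.1 = 9.5600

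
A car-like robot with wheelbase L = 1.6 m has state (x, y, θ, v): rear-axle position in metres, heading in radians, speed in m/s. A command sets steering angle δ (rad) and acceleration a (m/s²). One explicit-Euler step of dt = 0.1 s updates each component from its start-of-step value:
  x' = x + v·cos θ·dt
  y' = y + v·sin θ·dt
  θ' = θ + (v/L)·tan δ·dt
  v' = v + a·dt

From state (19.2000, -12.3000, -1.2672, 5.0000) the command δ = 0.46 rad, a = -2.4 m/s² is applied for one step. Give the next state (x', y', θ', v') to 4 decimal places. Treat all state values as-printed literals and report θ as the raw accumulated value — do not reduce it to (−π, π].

(19.3495, -12.7771, -1.1124, 4.7600)

x' = 19.2000 + 5.0000·cos(-1.2672)·0.1 = 19.3495
y' = -12.3000 + 5.0000·sin(-1.2672)·0.1 = -12.7771
θ' = -1.2672 + (5.0000/1.6)·tan(0.46)·0.1 = -1.1124
v' = 5.0000 − 2.4000·0.1 = 4.7600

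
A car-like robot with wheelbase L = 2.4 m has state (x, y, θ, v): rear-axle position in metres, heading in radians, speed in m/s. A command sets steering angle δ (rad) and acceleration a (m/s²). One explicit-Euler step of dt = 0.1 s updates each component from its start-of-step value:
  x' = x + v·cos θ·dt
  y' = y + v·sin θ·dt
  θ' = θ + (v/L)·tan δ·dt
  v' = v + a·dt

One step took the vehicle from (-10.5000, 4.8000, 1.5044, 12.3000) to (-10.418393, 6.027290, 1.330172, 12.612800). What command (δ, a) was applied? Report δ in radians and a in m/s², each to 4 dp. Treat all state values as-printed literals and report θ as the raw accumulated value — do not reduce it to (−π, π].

a = (v'−v)/dt = (0.312800)/0.1 = 3.1280
Δθ = θ'−θ = -0.174228;  (v·dt/L) = 12.3000·0.1/2.4 = 0.512500
tan δ = Δθ·L/(v·dt) = -0.339957  →  δ = -0.3277

δ = -0.3277, a = 3.1280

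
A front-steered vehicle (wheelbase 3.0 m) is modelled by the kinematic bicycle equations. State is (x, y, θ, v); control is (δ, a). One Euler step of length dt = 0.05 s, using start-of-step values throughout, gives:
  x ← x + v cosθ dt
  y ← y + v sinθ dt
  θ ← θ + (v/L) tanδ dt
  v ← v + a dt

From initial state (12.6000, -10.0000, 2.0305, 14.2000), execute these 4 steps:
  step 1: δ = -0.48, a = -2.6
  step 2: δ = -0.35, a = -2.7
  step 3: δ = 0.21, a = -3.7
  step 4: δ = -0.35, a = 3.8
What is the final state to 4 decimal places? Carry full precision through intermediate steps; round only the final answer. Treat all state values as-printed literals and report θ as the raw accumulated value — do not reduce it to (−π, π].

after step 1 (δ=-0.48, a=-2.6): (12.284985, -9.363709, 1.907289, 14.070000)
after step 2 (δ=-0.35, a=-2.7): (12.052705, -8.699663, 1.821690, 13.935000)
after step 3 (δ=0.21, a=-3.7): (11.879723, -8.024727, 1.871192, 13.750000)
after step 4 (δ=-0.35, a=3.8): (11.676293, -7.368014, 1.787540, 13.940000)

(11.6763, -7.3680, 1.7875, 13.9400)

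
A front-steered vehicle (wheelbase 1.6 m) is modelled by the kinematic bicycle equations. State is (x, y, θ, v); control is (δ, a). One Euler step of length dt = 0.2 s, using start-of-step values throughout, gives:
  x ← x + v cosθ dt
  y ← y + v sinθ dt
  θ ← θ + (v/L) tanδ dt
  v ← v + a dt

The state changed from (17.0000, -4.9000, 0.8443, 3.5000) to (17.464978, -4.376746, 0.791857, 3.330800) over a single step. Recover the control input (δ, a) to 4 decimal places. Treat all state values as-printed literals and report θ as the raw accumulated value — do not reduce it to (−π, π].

a = (v'−v)/dt = (-0.169200)/0.2 = -0.8460
Δθ = θ'−θ = -0.052443;  (v·dt/L) = 3.5000·0.2/1.6 = 0.437500
tan δ = Δθ·L/(v·dt) = -0.119870  →  δ = -0.1193

δ = -0.1193, a = -0.8460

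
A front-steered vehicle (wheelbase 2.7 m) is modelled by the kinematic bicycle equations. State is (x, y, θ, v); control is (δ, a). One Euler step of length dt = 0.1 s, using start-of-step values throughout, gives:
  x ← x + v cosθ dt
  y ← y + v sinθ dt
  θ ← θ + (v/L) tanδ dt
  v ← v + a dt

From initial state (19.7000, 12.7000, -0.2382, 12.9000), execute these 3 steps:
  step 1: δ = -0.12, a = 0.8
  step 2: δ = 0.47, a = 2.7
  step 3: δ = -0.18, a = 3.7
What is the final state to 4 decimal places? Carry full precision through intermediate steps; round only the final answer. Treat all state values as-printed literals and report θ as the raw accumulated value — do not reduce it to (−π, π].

(23.5184, 11.9489, -0.1409, 13.6200)

after step 1 (δ=-0.12, a=0.8): (20.953576, 12.395620, -0.295810, 12.980000)
after step 2 (δ=0.47, a=2.7): (22.195199, 12.017233, -0.051610, 13.250000)
after step 3 (δ=-0.18, a=3.7): (23.518435, 11.948880, -0.140910, 13.620000)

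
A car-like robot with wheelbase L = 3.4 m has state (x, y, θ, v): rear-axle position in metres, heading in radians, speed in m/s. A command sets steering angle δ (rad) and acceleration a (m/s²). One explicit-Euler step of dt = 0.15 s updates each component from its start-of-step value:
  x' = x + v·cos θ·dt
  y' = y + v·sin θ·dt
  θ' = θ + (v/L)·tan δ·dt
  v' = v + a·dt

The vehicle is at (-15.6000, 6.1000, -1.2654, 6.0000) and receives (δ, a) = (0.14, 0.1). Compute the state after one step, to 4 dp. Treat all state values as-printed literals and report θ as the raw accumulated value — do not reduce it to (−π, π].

x' = -15.6000 + 6.0000·cos(-1.2654)·0.15 = -15.3294
y' = 6.1000 + 6.0000·sin(-1.2654)·0.15 = 5.2416
θ' = -1.2654 + (6.0000/3.4)·tan(0.14)·0.15 = -1.2281
v' = 6.0000 + 0.1000·0.15 = 6.0150

(-15.3294, 5.2416, -1.2281, 6.0150)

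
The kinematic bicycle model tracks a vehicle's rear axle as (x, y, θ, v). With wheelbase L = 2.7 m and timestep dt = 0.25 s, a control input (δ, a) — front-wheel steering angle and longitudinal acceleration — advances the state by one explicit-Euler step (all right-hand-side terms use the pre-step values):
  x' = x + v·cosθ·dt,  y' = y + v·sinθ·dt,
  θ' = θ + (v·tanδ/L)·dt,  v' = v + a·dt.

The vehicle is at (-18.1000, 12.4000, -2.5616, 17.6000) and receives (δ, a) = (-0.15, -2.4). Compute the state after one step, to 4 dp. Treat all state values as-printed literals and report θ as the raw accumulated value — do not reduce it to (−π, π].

x' = -18.1000 + 17.6000·cos(-2.5616)·0.25 = -21.7805
y' = 12.4000 + 17.6000·sin(-2.5616)·0.25 = 9.9887
θ' = -2.5616 + (17.6000/2.7)·tan(-0.15)·0.25 = -2.8079
v' = 17.6000 − 2.4000·0.25 = 17.0000

(-21.7805, 9.9887, -2.8079, 17.0000)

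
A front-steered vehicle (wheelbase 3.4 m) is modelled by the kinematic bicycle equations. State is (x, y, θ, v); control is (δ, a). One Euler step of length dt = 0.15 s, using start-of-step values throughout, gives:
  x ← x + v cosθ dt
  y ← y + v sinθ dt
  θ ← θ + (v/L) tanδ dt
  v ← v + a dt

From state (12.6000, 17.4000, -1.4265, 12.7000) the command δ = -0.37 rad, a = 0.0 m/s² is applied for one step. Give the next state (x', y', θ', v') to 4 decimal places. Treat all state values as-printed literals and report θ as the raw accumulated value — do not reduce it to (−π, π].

(12.8739, 15.5148, -1.6438, 12.7000)

x' = 12.6000 + 12.7000·cos(-1.4265)·0.15 = 12.8739
y' = 17.4000 + 12.7000·sin(-1.4265)·0.15 = 15.5148
θ' = -1.4265 + (12.7000/3.4)·tan(-0.37)·0.15 = -1.6438
v' = 12.7000 + 0.0000·0.15 = 12.7000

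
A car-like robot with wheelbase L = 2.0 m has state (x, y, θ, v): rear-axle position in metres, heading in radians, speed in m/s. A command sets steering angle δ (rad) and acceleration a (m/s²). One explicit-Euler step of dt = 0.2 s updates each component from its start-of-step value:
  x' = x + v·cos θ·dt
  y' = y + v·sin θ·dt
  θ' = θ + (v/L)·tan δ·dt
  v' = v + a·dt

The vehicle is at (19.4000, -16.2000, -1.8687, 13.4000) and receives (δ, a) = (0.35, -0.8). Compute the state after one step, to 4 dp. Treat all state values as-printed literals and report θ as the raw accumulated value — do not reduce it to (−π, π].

x' = 19.4000 + 13.4000·cos(-1.8687)·0.2 = 18.6134
y' = -16.2000 + 13.4000·sin(-1.8687)·0.2 = -18.7620
θ' = -1.8687 + (13.4000/2.0)·tan(0.35)·0.2 = -1.3796
v' = 13.4000 − 0.8000·0.2 = 13.2400

(18.6134, -18.7620, -1.3796, 13.2400)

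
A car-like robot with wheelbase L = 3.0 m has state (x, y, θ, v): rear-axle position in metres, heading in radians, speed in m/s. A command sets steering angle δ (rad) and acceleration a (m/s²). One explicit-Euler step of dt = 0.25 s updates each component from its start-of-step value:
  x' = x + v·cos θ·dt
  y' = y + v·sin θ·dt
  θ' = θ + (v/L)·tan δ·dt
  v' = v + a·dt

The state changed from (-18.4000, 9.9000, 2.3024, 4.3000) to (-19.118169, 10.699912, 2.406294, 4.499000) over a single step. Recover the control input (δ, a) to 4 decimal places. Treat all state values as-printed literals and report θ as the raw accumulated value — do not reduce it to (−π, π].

a = (v'−v)/dt = (0.199000)/0.25 = 0.7960
Δθ = θ'−θ = 0.103894;  (v·dt/L) = 4.3000·0.25/3.0 = 0.358333
tan δ = Δθ·L/(v·dt) = 0.289937  →  δ = 0.2822

δ = 0.2822, a = 0.7960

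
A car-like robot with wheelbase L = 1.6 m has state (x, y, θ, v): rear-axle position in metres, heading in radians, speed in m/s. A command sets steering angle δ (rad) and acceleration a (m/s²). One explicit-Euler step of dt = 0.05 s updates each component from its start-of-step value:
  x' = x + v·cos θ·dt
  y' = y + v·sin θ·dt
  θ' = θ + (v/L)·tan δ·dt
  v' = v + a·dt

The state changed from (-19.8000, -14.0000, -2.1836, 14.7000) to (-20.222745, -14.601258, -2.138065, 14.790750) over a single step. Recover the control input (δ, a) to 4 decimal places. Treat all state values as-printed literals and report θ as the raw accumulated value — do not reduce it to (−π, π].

a = (v'−v)/dt = (0.090750)/0.05 = 1.8150
Δθ = θ'−θ = 0.045535;  (v·dt/L) = 14.7000·0.05/1.6 = 0.459375
tan δ = Δθ·L/(v·dt) = 0.099124  →  δ = 0.0988

δ = 0.0988, a = 1.8150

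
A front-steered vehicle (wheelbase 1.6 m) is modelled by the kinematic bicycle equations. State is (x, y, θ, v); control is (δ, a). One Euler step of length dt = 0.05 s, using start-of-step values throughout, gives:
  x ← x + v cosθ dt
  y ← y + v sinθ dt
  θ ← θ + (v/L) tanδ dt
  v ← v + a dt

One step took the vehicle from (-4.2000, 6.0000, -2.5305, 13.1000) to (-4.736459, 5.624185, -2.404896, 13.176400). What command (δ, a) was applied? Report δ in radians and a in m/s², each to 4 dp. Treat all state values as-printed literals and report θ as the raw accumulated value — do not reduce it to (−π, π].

δ = 0.2977, a = 1.5280

a = (v'−v)/dt = (0.076400)/0.05 = 1.5280
Δθ = θ'−θ = 0.125604;  (v·dt/L) = 13.1000·0.05/1.6 = 0.409375
tan δ = Δθ·L/(v·dt) = 0.306819  →  δ = 0.2977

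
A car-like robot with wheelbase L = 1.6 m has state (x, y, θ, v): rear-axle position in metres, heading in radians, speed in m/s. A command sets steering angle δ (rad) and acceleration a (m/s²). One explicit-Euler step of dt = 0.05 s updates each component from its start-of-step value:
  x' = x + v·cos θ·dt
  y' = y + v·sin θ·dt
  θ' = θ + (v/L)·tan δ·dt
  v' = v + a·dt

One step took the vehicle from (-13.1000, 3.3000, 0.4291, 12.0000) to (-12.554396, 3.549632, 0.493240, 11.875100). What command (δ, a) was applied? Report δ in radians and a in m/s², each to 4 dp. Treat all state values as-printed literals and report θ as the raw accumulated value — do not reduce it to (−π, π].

δ = 0.1694, a = -2.4980

a = (v'−v)/dt = (-0.124900)/0.05 = -2.4980
Δθ = θ'−θ = 0.064140;  (v·dt/L) = 12.0000·0.05/1.6 = 0.375000
tan δ = Δθ·L/(v·dt) = 0.171040  →  δ = 0.1694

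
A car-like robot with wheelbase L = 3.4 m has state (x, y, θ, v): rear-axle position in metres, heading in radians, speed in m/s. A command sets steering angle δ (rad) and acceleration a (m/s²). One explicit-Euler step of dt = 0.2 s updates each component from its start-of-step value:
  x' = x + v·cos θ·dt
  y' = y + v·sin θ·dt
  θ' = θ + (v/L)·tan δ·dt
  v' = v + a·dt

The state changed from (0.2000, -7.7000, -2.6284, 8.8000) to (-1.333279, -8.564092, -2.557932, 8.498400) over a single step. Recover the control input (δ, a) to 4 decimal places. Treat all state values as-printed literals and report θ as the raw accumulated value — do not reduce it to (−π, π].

δ = 0.1353, a = -1.5080

a = (v'−v)/dt = (-0.301600)/0.2 = -1.5080
Δθ = θ'−θ = 0.070468;  (v·dt/L) = 8.8000·0.2/3.4 = 0.517647
tan δ = Δθ·L/(v·dt) = 0.136131  →  δ = 0.1353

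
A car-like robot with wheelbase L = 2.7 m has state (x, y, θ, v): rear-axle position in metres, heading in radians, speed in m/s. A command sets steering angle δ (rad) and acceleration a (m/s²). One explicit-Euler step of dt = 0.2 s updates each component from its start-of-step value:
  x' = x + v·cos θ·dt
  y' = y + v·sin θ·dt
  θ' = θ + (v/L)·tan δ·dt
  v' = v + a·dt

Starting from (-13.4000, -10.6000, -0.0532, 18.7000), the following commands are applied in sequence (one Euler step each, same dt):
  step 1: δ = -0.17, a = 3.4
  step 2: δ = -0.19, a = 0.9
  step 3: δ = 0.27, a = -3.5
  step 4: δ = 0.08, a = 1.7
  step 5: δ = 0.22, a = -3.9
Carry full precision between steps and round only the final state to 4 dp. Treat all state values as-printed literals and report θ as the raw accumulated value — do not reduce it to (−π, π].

after step 1 (δ=-0.17, a=3.4): (-9.665291, -10.798874, -0.290976, 19.380000)
after step 2 (δ=-0.19, a=0.9): (-5.952222, -11.910851, -0.567062, 19.560000)
after step 3 (δ=0.27, a=-3.5): (-2.652518, -14.012207, -0.166071, 18.860000)
after step 4 (δ=0.08, a=1.7): (1.067587, -14.635750, -0.054069, 19.200000)
after step 5 (δ=0.22, a=-3.9): (4.901975, -14.843272, 0.263968, 18.420000)

(4.9020, -14.8433, 0.2640, 18.4200)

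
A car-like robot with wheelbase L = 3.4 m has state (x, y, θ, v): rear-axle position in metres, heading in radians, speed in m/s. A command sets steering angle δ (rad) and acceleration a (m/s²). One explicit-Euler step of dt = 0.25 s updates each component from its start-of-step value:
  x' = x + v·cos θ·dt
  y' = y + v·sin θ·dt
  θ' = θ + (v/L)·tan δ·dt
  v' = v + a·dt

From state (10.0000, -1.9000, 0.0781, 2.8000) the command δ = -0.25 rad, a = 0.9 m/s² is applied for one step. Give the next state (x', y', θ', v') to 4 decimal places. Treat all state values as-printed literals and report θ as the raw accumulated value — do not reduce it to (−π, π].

x' = 10.0000 + 2.8000·cos(0.0781)·0.25 = 10.6979
y' = -1.9000 + 2.8000·sin(0.0781)·0.25 = -1.8454
θ' = 0.0781 + (2.8000/3.4)·tan(-0.25)·0.25 = 0.0255
v' = 2.8000 + 0.9000·0.25 = 3.0250

(10.6979, -1.8454, 0.0255, 3.0250)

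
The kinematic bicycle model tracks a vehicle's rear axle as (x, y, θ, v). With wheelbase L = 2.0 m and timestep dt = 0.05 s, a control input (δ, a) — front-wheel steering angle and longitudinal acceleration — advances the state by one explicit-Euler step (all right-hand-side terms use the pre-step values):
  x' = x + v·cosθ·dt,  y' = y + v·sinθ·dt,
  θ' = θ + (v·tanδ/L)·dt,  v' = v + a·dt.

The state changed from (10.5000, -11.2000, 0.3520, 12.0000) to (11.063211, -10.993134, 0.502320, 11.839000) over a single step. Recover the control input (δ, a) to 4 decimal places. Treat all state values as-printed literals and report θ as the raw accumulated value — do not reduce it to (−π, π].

δ = 0.4645, a = -3.2200

a = (v'−v)/dt = (-0.161000)/0.05 = -3.2200
Δθ = θ'−θ = 0.150320;  (v·dt/L) = 12.0000·0.05/2.0 = 0.300000
tan δ = Δθ·L/(v·dt) = 0.501067  →  δ = 0.4645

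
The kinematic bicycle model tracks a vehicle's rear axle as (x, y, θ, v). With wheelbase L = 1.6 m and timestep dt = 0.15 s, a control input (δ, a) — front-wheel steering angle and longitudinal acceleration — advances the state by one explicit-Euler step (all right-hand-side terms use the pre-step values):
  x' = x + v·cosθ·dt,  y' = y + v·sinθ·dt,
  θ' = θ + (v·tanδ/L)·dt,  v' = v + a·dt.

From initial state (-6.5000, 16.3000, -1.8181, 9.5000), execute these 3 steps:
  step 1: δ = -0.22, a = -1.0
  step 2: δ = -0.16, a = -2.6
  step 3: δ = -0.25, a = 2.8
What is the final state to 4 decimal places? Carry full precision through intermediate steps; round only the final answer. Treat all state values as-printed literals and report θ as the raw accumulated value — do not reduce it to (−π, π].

after step 1 (δ=-0.22, a=-1.0): (-6.848827, 14.918354, -2.017261, 9.350000)
after step 2 (δ=-0.16, a=-2.6): (-7.454397, 13.653328, -2.158720, 8.960000)
after step 3 (δ=-0.25, a=2.8): (-8.199826, 12.534994, -2.373207, 9.380000)

(-8.1998, 12.5350, -2.3732, 9.3800)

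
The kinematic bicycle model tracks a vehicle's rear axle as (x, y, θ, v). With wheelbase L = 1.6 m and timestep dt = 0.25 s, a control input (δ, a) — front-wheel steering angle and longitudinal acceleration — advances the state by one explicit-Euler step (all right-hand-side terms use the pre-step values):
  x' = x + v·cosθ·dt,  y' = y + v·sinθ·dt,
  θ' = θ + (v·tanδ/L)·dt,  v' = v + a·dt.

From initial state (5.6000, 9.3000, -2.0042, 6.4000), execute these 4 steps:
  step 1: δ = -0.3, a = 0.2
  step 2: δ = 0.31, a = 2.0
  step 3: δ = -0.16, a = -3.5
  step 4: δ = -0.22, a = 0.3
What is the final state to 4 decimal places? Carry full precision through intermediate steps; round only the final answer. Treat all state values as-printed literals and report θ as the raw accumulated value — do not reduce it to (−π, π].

(2.2777, 3.8160, -2.3782, 6.1500)

after step 1 (δ=-0.3, a=0.2): (4.928060, 7.847933, -2.313536, 6.450000)
after step 2 (δ=0.31, a=2.0): (3.837513, 6.660136, -1.990706, 6.950000)
after step 3 (δ=-0.16, a=-3.5): (3.129172, 5.073581, -2.165954, 6.075000)
after step 4 (δ=-0.22, a=0.3): (2.277701, 3.815964, -2.378218, 6.150000)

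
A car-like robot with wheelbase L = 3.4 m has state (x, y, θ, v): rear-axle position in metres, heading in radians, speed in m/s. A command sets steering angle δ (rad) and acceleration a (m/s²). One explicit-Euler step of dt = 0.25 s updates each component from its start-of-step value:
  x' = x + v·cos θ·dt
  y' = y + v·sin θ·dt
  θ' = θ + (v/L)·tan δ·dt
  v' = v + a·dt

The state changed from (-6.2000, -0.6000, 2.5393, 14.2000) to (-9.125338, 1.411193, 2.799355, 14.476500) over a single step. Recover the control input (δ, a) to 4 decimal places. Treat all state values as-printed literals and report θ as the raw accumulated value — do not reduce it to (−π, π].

a = (v'−v)/dt = (0.276500)/0.25 = 1.1060
Δθ = θ'−θ = 0.260055;  (v·dt/L) = 14.2000·0.25/3.4 = 1.044118
tan δ = Δθ·L/(v·dt) = 0.249067  →  δ = 0.2441

δ = 0.2441, a = 1.1060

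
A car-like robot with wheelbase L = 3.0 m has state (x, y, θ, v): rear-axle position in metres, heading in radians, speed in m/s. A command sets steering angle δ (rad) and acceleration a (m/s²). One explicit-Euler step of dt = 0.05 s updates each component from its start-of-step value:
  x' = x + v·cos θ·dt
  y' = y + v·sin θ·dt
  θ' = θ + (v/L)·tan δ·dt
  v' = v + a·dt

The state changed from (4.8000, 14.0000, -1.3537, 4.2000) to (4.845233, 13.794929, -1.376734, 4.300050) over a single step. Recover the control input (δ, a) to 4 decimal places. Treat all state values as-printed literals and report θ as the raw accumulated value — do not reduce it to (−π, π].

δ = -0.3179, a = 2.0010

a = (v'−v)/dt = (0.100050)/0.05 = 2.0010
Δθ = θ'−θ = -0.023034;  (v·dt/L) = 4.2000·0.05/3.0 = 0.070000
tan δ = Δθ·L/(v·dt) = -0.329057  →  δ = -0.3179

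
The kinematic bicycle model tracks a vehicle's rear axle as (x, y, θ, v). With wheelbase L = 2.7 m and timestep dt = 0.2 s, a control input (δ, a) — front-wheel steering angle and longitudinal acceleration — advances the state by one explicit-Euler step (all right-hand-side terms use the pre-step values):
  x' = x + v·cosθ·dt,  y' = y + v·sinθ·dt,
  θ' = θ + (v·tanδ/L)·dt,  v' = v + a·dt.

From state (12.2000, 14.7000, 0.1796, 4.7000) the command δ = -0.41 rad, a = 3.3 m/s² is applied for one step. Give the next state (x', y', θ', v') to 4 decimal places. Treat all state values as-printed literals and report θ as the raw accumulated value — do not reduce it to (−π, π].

(13.1249, 14.8679, 0.0283, 5.3600)

x' = 12.2000 + 4.7000·cos(0.1796)·0.2 = 13.1249
y' = 14.7000 + 4.7000·sin(0.1796)·0.2 = 14.8679
θ' = 0.1796 + (4.7000/2.7)·tan(-0.41)·0.2 = 0.0283
v' = 4.7000 + 3.3000·0.2 = 5.3600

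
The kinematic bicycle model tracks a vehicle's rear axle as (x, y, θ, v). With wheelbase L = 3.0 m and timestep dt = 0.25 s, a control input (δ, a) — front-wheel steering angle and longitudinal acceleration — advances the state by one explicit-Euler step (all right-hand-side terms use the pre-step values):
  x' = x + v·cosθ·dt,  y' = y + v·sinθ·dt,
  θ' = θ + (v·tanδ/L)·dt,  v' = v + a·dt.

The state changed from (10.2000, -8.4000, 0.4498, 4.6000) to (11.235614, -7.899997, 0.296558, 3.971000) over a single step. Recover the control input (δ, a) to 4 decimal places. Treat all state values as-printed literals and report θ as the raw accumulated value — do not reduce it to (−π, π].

a = (v'−v)/dt = (-0.629000)/0.25 = -2.5160
Δθ = θ'−θ = -0.153242;  (v·dt/L) = 4.6000·0.25/3.0 = 0.383333
tan δ = Δθ·L/(v·dt) = -0.399762  →  δ = -0.3803

δ = -0.3803, a = -2.5160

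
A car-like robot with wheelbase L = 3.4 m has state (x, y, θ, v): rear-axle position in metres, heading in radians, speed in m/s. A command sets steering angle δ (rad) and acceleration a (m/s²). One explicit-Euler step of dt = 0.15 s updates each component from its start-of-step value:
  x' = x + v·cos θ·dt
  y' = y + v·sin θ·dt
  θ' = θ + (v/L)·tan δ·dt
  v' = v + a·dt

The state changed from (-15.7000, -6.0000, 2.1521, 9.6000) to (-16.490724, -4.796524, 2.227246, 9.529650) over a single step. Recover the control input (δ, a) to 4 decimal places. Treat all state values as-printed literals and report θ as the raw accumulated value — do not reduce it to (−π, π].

a = (v'−v)/dt = (-0.070350)/0.15 = -0.4690
Δθ = θ'−θ = 0.075146;  (v·dt/L) = 9.6000·0.15/3.4 = 0.423529
tan δ = Δθ·L/(v·dt) = 0.177428  →  δ = 0.1756

δ = 0.1756, a = -0.4690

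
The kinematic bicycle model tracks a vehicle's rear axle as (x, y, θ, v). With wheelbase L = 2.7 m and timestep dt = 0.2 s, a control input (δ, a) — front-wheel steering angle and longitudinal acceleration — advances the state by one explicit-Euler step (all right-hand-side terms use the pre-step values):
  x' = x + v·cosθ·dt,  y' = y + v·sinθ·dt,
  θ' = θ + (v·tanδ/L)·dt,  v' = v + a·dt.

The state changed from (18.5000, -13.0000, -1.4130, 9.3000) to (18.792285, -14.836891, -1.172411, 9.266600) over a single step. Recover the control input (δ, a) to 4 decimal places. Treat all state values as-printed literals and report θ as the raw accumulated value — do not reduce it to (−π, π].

δ = 0.3360, a = -0.1670

a = (v'−v)/dt = (-0.033400)/0.2 = -0.1670
Δθ = θ'−θ = 0.240589;  (v·dt/L) = 9.3000·0.2/2.7 = 0.688889
tan δ = Δθ·L/(v·dt) = 0.349242  →  δ = 0.3360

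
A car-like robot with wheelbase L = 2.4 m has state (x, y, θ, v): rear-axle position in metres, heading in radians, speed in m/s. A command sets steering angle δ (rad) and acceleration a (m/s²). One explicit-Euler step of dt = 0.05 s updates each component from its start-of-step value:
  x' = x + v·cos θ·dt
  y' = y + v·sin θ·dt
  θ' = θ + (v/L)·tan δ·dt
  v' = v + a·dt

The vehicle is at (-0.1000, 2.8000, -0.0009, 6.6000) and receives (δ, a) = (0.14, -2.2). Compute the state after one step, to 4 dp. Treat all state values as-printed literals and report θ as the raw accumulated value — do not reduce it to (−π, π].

x' = -0.1000 + 6.6000·cos(-0.0009)·0.05 = 0.2300
y' = 2.8000 + 6.6000·sin(-0.0009)·0.05 = 2.7997
θ' = -0.0009 + (6.6000/2.4)·tan(0.14)·0.05 = 0.0185
v' = 6.6000 − 2.2000·0.05 = 6.4900

(0.2300, 2.7997, 0.0185, 6.4900)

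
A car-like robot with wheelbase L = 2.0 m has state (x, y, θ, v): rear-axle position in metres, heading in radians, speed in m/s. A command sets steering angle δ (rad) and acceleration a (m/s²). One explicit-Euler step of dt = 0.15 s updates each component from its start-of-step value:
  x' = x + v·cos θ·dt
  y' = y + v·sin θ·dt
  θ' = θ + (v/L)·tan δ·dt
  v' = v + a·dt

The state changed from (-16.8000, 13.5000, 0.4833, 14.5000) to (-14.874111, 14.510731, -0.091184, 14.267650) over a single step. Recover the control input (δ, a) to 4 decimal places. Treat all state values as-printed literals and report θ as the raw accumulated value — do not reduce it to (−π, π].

a = (v'−v)/dt = (-0.232350)/0.15 = -1.5490
Δθ = θ'−θ = -0.574484;  (v·dt/L) = 14.5000·0.15/2.0 = 1.087500
tan δ = Δθ·L/(v·dt) = -0.528261  →  δ = -0.4860

δ = -0.4860, a = -1.5490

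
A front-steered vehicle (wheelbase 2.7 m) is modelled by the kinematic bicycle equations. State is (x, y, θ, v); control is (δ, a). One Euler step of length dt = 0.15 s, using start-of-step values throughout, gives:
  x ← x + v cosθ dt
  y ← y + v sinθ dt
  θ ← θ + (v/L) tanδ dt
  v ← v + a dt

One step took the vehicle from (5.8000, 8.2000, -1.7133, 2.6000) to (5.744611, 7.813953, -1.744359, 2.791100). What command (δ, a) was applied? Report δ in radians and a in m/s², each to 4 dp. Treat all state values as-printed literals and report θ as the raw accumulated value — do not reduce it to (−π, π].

a = (v'−v)/dt = (0.191100)/0.15 = 1.2740
Δθ = θ'−θ = -0.031059;  (v·dt/L) = 2.6000·0.15/2.7 = 0.144444
tan δ = Δθ·L/(v·dt) = -0.215024  →  δ = -0.2118

δ = -0.2118, a = 1.2740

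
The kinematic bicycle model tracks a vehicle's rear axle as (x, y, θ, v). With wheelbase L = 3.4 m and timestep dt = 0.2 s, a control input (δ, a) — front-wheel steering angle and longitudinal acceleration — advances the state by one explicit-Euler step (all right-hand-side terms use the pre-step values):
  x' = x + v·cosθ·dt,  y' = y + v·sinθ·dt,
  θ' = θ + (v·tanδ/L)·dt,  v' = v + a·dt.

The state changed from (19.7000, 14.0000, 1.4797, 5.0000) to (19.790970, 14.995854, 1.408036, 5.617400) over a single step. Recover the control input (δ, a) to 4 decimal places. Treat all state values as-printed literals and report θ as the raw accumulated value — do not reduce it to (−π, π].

a = (v'−v)/dt = (0.617400)/0.2 = 3.0870
Δθ = θ'−θ = -0.071664;  (v·dt/L) = 5.0000·0.2/3.4 = 0.294118
tan δ = Δθ·L/(v·dt) = -0.243658  →  δ = -0.2390

δ = -0.2390, a = 3.0870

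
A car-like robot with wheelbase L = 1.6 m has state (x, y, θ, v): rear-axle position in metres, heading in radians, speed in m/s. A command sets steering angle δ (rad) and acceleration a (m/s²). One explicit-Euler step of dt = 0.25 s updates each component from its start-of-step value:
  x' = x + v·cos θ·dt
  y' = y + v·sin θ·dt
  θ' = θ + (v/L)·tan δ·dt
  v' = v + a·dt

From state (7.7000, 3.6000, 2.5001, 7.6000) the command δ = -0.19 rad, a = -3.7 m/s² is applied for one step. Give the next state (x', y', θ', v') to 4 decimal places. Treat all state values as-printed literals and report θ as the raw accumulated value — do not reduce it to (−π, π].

(6.1777, 4.7369, 2.2717, 6.6750)

x' = 7.7000 + 7.6000·cos(2.5001)·0.25 = 6.1777
y' = 3.6000 + 7.6000·sin(2.5001)·0.25 = 4.7369
θ' = 2.5001 + (7.6000/1.6)·tan(-0.19)·0.25 = 2.2717
v' = 7.6000 − 3.7000·0.25 = 6.6750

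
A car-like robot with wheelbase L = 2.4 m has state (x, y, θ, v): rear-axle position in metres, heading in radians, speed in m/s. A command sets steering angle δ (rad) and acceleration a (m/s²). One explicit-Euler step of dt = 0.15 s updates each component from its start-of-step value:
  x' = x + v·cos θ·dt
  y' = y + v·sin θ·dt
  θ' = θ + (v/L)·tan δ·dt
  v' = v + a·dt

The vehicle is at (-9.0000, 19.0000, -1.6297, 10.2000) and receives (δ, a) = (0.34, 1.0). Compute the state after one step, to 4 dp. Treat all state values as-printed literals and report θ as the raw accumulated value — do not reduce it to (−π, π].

x' = -9.0000 + 10.2000·cos(-1.6297)·0.15 = -9.0901
y' = 19.0000 + 10.2000·sin(-1.6297)·0.15 = 17.4727
θ' = -1.6297 + (10.2000/2.4)·tan(0.34)·0.15 = -1.4042
v' = 10.2000 + 1.0000·0.15 = 10.3500

(-9.0901, 17.4727, -1.4042, 10.3500)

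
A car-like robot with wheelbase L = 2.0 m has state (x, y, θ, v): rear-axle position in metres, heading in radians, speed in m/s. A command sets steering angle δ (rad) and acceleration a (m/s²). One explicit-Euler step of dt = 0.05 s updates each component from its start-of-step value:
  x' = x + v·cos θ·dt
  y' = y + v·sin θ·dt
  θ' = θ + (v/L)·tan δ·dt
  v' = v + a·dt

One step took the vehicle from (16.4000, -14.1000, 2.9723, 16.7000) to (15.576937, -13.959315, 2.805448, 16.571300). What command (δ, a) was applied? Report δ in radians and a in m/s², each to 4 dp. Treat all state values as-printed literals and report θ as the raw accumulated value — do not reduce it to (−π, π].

a = (v'−v)/dt = (-0.128700)/0.05 = -2.5740
Δθ = θ'−θ = -0.166852;  (v·dt/L) = 16.7000·0.05/2.0 = 0.417500
tan δ = Δθ·L/(v·dt) = -0.399646  →  δ = -0.3802

δ = -0.3802, a = -2.5740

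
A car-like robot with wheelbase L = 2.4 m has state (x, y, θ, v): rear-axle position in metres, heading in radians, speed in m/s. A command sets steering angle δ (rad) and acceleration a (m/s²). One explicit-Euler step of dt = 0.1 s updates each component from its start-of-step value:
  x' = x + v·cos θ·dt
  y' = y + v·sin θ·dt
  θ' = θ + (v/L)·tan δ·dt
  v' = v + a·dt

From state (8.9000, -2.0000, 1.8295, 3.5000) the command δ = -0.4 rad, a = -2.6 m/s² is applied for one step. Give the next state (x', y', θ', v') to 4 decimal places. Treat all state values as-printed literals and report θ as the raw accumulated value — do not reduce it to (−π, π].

x' = 8.9000 + 3.5000·cos(1.8295)·0.1 = 8.8105
y' = -2.0000 + 3.5000·sin(1.8295)·0.1 = -1.6616
θ' = 1.8295 + (3.5000/2.4)·tan(-0.4)·0.1 = 1.7678
v' = 3.5000 − 2.6000·0.1 = 3.2400

(8.8105, -1.6616, 1.7678, 3.2400)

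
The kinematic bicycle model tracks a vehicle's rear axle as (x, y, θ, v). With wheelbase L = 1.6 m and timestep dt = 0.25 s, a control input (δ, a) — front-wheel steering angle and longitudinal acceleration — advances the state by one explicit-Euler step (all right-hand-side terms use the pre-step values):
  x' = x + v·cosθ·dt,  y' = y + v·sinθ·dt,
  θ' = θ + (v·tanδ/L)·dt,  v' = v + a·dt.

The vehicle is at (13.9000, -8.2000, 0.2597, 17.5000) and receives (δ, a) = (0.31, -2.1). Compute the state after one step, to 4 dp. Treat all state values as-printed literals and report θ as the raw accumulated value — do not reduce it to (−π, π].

x' = 13.9000 + 17.5000·cos(0.2597)·0.25 = 18.1283
y' = -8.2000 + 17.5000·sin(0.2597)·0.25 = -7.0765
θ' = 0.2597 + (17.5000/1.6)·tan(0.31)·0.25 = 1.1356
v' = 17.5000 − 2.1000·0.25 = 16.9750

(18.1283, -7.0765, 1.1356, 16.9750)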